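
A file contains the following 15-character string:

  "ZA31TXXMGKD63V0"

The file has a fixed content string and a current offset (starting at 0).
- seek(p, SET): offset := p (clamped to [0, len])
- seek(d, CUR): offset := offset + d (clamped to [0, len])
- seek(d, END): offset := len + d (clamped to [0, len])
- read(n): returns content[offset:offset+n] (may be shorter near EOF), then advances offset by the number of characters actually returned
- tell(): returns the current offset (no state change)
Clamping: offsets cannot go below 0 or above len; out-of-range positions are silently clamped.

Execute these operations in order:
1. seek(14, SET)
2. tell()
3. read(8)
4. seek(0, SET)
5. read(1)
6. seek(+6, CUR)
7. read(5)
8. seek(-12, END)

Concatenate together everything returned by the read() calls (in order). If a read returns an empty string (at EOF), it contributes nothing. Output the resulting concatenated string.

After 1 (seek(14, SET)): offset=14
After 2 (tell()): offset=14
After 3 (read(8)): returned '0', offset=15
After 4 (seek(0, SET)): offset=0
After 5 (read(1)): returned 'Z', offset=1
After 6 (seek(+6, CUR)): offset=7
After 7 (read(5)): returned 'MGKD6', offset=12
After 8 (seek(-12, END)): offset=3

Answer: 0ZMGKD6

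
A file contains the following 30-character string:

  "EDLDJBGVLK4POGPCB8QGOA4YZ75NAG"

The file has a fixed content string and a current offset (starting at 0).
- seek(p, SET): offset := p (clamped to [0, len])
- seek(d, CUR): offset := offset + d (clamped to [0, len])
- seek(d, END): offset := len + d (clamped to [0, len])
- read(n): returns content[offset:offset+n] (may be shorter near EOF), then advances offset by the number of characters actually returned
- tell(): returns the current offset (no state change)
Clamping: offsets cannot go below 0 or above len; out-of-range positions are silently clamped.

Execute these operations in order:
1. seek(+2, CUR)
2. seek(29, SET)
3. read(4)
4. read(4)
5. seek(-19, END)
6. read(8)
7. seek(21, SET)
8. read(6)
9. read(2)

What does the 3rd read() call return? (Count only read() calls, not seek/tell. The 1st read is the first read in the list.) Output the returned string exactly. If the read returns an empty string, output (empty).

Answer: POGPCB8Q

Derivation:
After 1 (seek(+2, CUR)): offset=2
After 2 (seek(29, SET)): offset=29
After 3 (read(4)): returned 'G', offset=30
After 4 (read(4)): returned '', offset=30
After 5 (seek(-19, END)): offset=11
After 6 (read(8)): returned 'POGPCB8Q', offset=19
After 7 (seek(21, SET)): offset=21
After 8 (read(6)): returned 'A4YZ75', offset=27
After 9 (read(2)): returned 'NA', offset=29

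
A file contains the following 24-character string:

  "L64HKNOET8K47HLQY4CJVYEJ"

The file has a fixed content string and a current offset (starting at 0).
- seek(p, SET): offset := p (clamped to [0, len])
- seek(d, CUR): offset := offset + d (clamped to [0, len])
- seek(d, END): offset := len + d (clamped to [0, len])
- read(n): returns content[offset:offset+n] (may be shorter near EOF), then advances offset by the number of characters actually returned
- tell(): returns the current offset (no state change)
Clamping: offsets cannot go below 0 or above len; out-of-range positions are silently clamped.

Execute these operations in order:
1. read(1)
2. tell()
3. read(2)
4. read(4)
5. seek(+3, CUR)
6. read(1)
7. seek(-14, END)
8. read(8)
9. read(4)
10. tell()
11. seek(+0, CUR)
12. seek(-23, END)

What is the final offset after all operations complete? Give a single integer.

Answer: 1

Derivation:
After 1 (read(1)): returned 'L', offset=1
After 2 (tell()): offset=1
After 3 (read(2)): returned '64', offset=3
After 4 (read(4)): returned 'HKNO', offset=7
After 5 (seek(+3, CUR)): offset=10
After 6 (read(1)): returned 'K', offset=11
After 7 (seek(-14, END)): offset=10
After 8 (read(8)): returned 'K47HLQY4', offset=18
After 9 (read(4)): returned 'CJVY', offset=22
After 10 (tell()): offset=22
After 11 (seek(+0, CUR)): offset=22
After 12 (seek(-23, END)): offset=1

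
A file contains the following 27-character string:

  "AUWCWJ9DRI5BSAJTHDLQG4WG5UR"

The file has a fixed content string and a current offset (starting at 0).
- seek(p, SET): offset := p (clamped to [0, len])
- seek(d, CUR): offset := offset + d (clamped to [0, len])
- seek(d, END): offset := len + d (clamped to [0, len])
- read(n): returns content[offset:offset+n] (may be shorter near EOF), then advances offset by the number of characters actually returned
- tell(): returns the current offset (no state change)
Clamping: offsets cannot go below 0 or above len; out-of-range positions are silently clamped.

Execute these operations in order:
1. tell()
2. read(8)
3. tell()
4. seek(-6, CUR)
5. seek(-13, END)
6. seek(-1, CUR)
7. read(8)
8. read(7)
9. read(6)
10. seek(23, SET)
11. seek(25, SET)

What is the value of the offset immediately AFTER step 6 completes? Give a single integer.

Answer: 13

Derivation:
After 1 (tell()): offset=0
After 2 (read(8)): returned 'AUWCWJ9D', offset=8
After 3 (tell()): offset=8
After 4 (seek(-6, CUR)): offset=2
After 5 (seek(-13, END)): offset=14
After 6 (seek(-1, CUR)): offset=13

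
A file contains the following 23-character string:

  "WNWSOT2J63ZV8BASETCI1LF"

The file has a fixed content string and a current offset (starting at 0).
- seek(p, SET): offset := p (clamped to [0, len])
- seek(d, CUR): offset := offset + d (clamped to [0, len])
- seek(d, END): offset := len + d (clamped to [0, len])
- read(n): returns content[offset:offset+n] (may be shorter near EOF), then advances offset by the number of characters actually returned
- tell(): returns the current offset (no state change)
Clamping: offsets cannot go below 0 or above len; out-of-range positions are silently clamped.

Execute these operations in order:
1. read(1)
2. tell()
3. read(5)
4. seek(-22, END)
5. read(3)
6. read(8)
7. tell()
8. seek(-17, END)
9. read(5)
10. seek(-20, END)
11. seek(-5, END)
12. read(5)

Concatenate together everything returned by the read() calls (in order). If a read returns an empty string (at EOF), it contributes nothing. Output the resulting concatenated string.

Answer: WNWSOTNWSOT2J63ZV2J63ZCI1LF

Derivation:
After 1 (read(1)): returned 'W', offset=1
After 2 (tell()): offset=1
After 3 (read(5)): returned 'NWSOT', offset=6
After 4 (seek(-22, END)): offset=1
After 5 (read(3)): returned 'NWS', offset=4
After 6 (read(8)): returned 'OT2J63ZV', offset=12
After 7 (tell()): offset=12
After 8 (seek(-17, END)): offset=6
After 9 (read(5)): returned '2J63Z', offset=11
After 10 (seek(-20, END)): offset=3
After 11 (seek(-5, END)): offset=18
After 12 (read(5)): returned 'CI1LF', offset=23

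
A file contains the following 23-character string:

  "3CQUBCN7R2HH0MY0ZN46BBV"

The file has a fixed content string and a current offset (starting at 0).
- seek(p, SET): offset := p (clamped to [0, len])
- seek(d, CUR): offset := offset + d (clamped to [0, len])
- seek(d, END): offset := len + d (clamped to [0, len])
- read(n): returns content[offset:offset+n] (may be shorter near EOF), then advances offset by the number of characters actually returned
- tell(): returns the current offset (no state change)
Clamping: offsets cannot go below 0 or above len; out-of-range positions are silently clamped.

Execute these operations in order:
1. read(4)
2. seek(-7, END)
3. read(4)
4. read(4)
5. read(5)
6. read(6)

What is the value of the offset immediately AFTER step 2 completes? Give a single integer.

Answer: 16

Derivation:
After 1 (read(4)): returned '3CQU', offset=4
After 2 (seek(-7, END)): offset=16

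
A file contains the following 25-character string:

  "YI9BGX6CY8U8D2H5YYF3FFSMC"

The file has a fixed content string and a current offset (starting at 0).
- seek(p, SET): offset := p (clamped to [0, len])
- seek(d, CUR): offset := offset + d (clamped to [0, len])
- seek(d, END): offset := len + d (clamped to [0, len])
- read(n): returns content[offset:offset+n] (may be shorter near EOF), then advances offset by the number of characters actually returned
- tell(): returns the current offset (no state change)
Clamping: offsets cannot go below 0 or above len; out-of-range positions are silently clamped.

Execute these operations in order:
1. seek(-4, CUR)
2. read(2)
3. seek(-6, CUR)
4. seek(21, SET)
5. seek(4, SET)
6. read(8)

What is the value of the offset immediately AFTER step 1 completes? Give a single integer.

After 1 (seek(-4, CUR)): offset=0

Answer: 0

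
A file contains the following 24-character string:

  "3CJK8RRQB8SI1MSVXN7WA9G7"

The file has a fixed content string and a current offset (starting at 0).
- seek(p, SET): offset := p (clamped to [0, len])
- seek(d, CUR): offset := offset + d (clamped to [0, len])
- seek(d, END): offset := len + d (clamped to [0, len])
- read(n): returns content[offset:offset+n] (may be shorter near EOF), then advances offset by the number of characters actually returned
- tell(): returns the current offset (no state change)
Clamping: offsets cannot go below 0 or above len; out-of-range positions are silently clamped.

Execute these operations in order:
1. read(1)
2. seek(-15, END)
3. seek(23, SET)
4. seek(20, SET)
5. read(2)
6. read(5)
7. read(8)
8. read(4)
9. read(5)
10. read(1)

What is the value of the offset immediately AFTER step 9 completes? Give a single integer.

Answer: 24

Derivation:
After 1 (read(1)): returned '3', offset=1
After 2 (seek(-15, END)): offset=9
After 3 (seek(23, SET)): offset=23
After 4 (seek(20, SET)): offset=20
After 5 (read(2)): returned 'A9', offset=22
After 6 (read(5)): returned 'G7', offset=24
After 7 (read(8)): returned '', offset=24
After 8 (read(4)): returned '', offset=24
After 9 (read(5)): returned '', offset=24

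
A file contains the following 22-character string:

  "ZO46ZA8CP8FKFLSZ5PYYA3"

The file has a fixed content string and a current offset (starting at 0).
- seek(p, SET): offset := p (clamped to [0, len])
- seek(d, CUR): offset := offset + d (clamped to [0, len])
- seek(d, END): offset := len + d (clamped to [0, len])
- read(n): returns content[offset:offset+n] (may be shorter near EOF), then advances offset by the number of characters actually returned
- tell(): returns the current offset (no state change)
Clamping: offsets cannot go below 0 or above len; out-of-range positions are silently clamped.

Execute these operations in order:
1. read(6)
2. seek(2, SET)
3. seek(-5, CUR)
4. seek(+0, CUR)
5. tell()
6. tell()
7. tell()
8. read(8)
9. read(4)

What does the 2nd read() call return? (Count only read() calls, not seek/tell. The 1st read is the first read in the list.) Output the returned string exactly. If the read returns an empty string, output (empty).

After 1 (read(6)): returned 'ZO46ZA', offset=6
After 2 (seek(2, SET)): offset=2
After 3 (seek(-5, CUR)): offset=0
After 4 (seek(+0, CUR)): offset=0
After 5 (tell()): offset=0
After 6 (tell()): offset=0
After 7 (tell()): offset=0
After 8 (read(8)): returned 'ZO46ZA8C', offset=8
After 9 (read(4)): returned 'P8FK', offset=12

Answer: ZO46ZA8C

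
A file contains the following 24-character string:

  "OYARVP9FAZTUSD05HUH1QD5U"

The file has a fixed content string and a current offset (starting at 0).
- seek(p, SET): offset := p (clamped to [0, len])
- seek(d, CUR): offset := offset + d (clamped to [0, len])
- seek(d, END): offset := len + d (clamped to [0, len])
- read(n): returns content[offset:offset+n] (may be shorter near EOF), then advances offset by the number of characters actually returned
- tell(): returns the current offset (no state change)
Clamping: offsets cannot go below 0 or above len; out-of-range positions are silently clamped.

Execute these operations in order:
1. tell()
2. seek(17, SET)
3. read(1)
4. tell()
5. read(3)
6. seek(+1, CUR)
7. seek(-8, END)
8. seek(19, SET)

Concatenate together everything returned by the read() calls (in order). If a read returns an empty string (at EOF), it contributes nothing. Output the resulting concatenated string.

After 1 (tell()): offset=0
After 2 (seek(17, SET)): offset=17
After 3 (read(1)): returned 'U', offset=18
After 4 (tell()): offset=18
After 5 (read(3)): returned 'H1Q', offset=21
After 6 (seek(+1, CUR)): offset=22
After 7 (seek(-8, END)): offset=16
After 8 (seek(19, SET)): offset=19

Answer: UH1Q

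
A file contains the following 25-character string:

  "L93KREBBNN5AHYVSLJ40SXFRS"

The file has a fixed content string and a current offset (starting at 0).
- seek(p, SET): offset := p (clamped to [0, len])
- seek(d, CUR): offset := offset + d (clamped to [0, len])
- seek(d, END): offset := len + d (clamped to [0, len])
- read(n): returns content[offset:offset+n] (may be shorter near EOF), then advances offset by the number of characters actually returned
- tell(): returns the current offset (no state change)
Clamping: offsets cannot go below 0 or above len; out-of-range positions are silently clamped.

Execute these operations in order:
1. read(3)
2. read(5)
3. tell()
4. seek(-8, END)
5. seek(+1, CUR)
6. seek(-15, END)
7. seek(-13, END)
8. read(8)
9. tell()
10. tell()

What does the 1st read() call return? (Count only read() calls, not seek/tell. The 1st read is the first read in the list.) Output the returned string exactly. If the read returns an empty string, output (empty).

After 1 (read(3)): returned 'L93', offset=3
After 2 (read(5)): returned 'KREBB', offset=8
After 3 (tell()): offset=8
After 4 (seek(-8, END)): offset=17
After 5 (seek(+1, CUR)): offset=18
After 6 (seek(-15, END)): offset=10
After 7 (seek(-13, END)): offset=12
After 8 (read(8)): returned 'HYVSLJ40', offset=20
After 9 (tell()): offset=20
After 10 (tell()): offset=20

Answer: L93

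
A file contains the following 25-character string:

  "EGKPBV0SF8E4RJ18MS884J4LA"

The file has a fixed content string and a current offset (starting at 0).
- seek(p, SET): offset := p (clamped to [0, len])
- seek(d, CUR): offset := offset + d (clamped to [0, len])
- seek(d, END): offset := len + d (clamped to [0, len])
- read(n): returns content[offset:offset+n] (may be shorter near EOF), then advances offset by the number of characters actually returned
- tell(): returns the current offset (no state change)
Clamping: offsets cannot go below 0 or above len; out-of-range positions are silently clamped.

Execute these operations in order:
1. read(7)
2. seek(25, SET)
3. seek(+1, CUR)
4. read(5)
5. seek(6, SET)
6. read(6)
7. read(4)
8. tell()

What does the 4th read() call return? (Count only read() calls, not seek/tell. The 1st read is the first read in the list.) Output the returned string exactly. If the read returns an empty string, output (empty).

Answer: RJ18

Derivation:
After 1 (read(7)): returned 'EGKPBV0', offset=7
After 2 (seek(25, SET)): offset=25
After 3 (seek(+1, CUR)): offset=25
After 4 (read(5)): returned '', offset=25
After 5 (seek(6, SET)): offset=6
After 6 (read(6)): returned '0SF8E4', offset=12
After 7 (read(4)): returned 'RJ18', offset=16
After 8 (tell()): offset=16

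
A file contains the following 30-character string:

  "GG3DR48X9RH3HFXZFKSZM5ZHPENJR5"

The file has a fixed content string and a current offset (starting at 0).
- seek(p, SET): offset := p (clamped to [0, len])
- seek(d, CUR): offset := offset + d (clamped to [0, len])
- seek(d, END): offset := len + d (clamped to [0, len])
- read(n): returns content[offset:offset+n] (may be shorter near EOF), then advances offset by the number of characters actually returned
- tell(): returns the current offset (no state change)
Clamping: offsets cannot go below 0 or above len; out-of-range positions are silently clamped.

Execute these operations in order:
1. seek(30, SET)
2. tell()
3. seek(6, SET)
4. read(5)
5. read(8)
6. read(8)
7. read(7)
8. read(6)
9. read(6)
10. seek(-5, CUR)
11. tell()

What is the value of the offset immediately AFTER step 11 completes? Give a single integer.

After 1 (seek(30, SET)): offset=30
After 2 (tell()): offset=30
After 3 (seek(6, SET)): offset=6
After 4 (read(5)): returned '8X9RH', offset=11
After 5 (read(8)): returned '3HFXZFKS', offset=19
After 6 (read(8)): returned 'ZM5ZHPEN', offset=27
After 7 (read(7)): returned 'JR5', offset=30
After 8 (read(6)): returned '', offset=30
After 9 (read(6)): returned '', offset=30
After 10 (seek(-5, CUR)): offset=25
After 11 (tell()): offset=25

Answer: 25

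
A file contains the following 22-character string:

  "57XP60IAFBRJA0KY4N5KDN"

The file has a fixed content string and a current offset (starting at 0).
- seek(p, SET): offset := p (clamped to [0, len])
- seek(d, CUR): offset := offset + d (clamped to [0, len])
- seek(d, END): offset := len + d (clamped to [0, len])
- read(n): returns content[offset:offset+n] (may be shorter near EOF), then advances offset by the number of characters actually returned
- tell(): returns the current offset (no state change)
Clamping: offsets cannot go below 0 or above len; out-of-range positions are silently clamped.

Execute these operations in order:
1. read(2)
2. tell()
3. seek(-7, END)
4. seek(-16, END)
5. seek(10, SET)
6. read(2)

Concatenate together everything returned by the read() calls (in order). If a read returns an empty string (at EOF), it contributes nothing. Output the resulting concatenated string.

Answer: 57RJ

Derivation:
After 1 (read(2)): returned '57', offset=2
After 2 (tell()): offset=2
After 3 (seek(-7, END)): offset=15
After 4 (seek(-16, END)): offset=6
After 5 (seek(10, SET)): offset=10
After 6 (read(2)): returned 'RJ', offset=12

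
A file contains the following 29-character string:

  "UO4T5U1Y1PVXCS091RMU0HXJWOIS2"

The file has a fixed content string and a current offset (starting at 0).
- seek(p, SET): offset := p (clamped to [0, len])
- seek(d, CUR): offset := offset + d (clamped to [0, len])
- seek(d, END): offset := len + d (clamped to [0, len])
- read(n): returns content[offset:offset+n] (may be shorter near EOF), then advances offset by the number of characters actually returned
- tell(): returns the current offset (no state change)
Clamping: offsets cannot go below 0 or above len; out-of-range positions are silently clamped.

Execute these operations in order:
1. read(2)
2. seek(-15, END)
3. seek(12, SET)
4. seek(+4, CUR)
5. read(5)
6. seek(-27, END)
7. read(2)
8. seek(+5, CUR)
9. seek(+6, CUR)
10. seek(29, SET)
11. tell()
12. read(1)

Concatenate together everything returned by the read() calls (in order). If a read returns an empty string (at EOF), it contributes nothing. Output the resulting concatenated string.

Answer: UO1RMU04T

Derivation:
After 1 (read(2)): returned 'UO', offset=2
After 2 (seek(-15, END)): offset=14
After 3 (seek(12, SET)): offset=12
After 4 (seek(+4, CUR)): offset=16
After 5 (read(5)): returned '1RMU0', offset=21
After 6 (seek(-27, END)): offset=2
After 7 (read(2)): returned '4T', offset=4
After 8 (seek(+5, CUR)): offset=9
After 9 (seek(+6, CUR)): offset=15
After 10 (seek(29, SET)): offset=29
After 11 (tell()): offset=29
After 12 (read(1)): returned '', offset=29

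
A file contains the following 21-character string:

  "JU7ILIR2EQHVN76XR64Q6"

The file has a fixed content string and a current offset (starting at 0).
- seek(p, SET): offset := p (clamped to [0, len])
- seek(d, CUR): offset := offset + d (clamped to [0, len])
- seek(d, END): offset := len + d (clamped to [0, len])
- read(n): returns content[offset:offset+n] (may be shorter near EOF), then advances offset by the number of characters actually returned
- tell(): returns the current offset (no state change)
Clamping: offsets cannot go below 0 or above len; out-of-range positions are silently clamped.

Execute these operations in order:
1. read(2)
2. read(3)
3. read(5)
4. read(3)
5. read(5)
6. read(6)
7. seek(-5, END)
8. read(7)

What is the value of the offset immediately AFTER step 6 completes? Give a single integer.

After 1 (read(2)): returned 'JU', offset=2
After 2 (read(3)): returned '7IL', offset=5
After 3 (read(5)): returned 'IR2EQ', offset=10
After 4 (read(3)): returned 'HVN', offset=13
After 5 (read(5)): returned '76XR6', offset=18
After 6 (read(6)): returned '4Q6', offset=21

Answer: 21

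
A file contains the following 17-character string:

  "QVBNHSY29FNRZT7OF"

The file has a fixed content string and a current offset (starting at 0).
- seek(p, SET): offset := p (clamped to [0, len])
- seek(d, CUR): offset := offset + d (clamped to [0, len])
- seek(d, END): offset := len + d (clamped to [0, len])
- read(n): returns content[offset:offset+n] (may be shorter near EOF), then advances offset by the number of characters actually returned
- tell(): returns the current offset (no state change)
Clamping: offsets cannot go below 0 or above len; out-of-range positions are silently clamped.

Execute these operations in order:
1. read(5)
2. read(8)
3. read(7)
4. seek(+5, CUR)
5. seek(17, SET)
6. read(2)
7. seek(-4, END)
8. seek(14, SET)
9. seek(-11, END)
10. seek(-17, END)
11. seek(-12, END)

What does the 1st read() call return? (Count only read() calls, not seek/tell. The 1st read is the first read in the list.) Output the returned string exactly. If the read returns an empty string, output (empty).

Answer: QVBNH

Derivation:
After 1 (read(5)): returned 'QVBNH', offset=5
After 2 (read(8)): returned 'SY29FNRZ', offset=13
After 3 (read(7)): returned 'T7OF', offset=17
After 4 (seek(+5, CUR)): offset=17
After 5 (seek(17, SET)): offset=17
After 6 (read(2)): returned '', offset=17
After 7 (seek(-4, END)): offset=13
After 8 (seek(14, SET)): offset=14
After 9 (seek(-11, END)): offset=6
After 10 (seek(-17, END)): offset=0
After 11 (seek(-12, END)): offset=5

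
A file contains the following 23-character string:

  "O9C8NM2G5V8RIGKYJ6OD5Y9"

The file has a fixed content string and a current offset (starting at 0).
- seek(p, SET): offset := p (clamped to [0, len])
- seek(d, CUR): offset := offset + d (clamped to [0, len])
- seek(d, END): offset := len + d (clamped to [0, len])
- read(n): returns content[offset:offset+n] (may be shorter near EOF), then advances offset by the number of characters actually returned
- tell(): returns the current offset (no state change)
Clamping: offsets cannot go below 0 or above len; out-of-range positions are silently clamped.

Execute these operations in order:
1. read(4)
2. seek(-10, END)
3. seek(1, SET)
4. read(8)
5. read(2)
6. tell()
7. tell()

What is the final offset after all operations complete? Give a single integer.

Answer: 11

Derivation:
After 1 (read(4)): returned 'O9C8', offset=4
After 2 (seek(-10, END)): offset=13
After 3 (seek(1, SET)): offset=1
After 4 (read(8)): returned '9C8NM2G5', offset=9
After 5 (read(2)): returned 'V8', offset=11
After 6 (tell()): offset=11
After 7 (tell()): offset=11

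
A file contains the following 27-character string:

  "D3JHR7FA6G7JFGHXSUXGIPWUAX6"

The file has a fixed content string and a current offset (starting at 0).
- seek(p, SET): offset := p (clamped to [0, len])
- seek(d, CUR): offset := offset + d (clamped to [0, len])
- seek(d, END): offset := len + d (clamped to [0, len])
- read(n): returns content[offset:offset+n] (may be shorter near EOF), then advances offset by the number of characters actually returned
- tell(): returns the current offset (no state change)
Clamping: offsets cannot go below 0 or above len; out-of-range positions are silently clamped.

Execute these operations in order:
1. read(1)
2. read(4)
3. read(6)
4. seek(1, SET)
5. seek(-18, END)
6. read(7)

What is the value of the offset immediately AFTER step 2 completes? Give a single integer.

After 1 (read(1)): returned 'D', offset=1
After 2 (read(4)): returned '3JHR', offset=5

Answer: 5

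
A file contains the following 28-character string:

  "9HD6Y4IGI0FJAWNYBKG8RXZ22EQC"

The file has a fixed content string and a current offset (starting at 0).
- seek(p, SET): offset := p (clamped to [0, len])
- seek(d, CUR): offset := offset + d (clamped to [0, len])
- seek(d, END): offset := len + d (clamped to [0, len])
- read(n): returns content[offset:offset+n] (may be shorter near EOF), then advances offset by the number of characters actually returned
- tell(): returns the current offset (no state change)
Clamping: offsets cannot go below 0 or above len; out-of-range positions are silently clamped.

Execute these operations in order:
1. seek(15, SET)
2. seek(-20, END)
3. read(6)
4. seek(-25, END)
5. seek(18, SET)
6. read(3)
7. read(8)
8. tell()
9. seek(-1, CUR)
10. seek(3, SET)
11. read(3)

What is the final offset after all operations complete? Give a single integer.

After 1 (seek(15, SET)): offset=15
After 2 (seek(-20, END)): offset=8
After 3 (read(6)): returned 'I0FJAW', offset=14
After 4 (seek(-25, END)): offset=3
After 5 (seek(18, SET)): offset=18
After 6 (read(3)): returned 'G8R', offset=21
After 7 (read(8)): returned 'XZ22EQC', offset=28
After 8 (tell()): offset=28
After 9 (seek(-1, CUR)): offset=27
After 10 (seek(3, SET)): offset=3
After 11 (read(3)): returned '6Y4', offset=6

Answer: 6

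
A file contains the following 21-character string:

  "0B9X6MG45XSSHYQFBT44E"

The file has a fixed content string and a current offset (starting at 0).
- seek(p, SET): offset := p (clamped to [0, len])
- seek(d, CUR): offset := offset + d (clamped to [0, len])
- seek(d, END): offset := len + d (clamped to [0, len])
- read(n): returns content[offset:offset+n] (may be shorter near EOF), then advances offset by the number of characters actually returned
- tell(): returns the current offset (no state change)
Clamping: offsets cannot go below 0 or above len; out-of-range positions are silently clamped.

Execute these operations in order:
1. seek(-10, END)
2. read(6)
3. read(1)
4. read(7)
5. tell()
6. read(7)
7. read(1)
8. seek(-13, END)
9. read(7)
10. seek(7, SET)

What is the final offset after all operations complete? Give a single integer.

After 1 (seek(-10, END)): offset=11
After 2 (read(6)): returned 'SHYQFB', offset=17
After 3 (read(1)): returned 'T', offset=18
After 4 (read(7)): returned '44E', offset=21
After 5 (tell()): offset=21
After 6 (read(7)): returned '', offset=21
After 7 (read(1)): returned '', offset=21
After 8 (seek(-13, END)): offset=8
After 9 (read(7)): returned '5XSSHYQ', offset=15
After 10 (seek(7, SET)): offset=7

Answer: 7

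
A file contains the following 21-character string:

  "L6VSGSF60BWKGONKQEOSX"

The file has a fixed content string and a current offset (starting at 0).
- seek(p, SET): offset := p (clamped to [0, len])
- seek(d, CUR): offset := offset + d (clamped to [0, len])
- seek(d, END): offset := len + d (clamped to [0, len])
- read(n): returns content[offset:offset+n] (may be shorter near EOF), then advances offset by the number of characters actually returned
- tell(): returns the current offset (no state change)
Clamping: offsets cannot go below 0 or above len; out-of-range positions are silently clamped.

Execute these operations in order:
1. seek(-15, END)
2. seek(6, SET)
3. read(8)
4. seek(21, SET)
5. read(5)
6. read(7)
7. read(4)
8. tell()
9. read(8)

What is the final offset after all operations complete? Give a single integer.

After 1 (seek(-15, END)): offset=6
After 2 (seek(6, SET)): offset=6
After 3 (read(8)): returned 'F60BWKGO', offset=14
After 4 (seek(21, SET)): offset=21
After 5 (read(5)): returned '', offset=21
After 6 (read(7)): returned '', offset=21
After 7 (read(4)): returned '', offset=21
After 8 (tell()): offset=21
After 9 (read(8)): returned '', offset=21

Answer: 21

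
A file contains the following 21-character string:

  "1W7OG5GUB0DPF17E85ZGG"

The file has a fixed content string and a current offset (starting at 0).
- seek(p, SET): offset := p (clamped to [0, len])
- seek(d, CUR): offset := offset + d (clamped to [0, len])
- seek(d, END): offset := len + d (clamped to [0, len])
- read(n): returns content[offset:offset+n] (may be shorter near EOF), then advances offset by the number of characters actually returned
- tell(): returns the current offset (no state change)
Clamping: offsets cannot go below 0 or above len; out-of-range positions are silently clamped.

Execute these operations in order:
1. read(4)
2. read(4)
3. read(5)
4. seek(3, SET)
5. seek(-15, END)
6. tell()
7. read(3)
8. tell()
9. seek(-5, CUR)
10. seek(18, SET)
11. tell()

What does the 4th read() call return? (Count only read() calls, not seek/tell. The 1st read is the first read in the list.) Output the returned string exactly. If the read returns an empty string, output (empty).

After 1 (read(4)): returned '1W7O', offset=4
After 2 (read(4)): returned 'G5GU', offset=8
After 3 (read(5)): returned 'B0DPF', offset=13
After 4 (seek(3, SET)): offset=3
After 5 (seek(-15, END)): offset=6
After 6 (tell()): offset=6
After 7 (read(3)): returned 'GUB', offset=9
After 8 (tell()): offset=9
After 9 (seek(-5, CUR)): offset=4
After 10 (seek(18, SET)): offset=18
After 11 (tell()): offset=18

Answer: GUB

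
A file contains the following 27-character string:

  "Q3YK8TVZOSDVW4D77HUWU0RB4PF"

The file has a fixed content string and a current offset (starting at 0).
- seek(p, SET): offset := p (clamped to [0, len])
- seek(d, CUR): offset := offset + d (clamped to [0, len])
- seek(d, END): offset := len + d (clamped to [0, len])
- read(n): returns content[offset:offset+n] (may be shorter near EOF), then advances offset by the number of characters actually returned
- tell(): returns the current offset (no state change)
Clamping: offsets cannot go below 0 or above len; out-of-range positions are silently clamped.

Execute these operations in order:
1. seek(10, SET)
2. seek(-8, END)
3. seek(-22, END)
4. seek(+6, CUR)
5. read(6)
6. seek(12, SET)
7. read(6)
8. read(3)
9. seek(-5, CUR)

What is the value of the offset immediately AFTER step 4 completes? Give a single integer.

Answer: 11

Derivation:
After 1 (seek(10, SET)): offset=10
After 2 (seek(-8, END)): offset=19
After 3 (seek(-22, END)): offset=5
After 4 (seek(+6, CUR)): offset=11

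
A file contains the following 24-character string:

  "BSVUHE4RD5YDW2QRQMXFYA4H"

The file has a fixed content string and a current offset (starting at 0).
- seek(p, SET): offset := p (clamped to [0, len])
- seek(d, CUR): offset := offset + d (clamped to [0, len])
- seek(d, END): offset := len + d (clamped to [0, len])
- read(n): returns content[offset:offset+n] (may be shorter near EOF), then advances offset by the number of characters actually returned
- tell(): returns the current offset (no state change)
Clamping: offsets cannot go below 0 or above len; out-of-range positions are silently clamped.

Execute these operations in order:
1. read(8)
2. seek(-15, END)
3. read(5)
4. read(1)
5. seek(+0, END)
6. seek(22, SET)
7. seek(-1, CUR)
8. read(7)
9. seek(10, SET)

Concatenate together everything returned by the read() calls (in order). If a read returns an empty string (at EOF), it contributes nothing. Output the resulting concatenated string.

After 1 (read(8)): returned 'BSVUHE4R', offset=8
After 2 (seek(-15, END)): offset=9
After 3 (read(5)): returned '5YDW2', offset=14
After 4 (read(1)): returned 'Q', offset=15
After 5 (seek(+0, END)): offset=24
After 6 (seek(22, SET)): offset=22
After 7 (seek(-1, CUR)): offset=21
After 8 (read(7)): returned 'A4H', offset=24
After 9 (seek(10, SET)): offset=10

Answer: BSVUHE4R5YDW2QA4H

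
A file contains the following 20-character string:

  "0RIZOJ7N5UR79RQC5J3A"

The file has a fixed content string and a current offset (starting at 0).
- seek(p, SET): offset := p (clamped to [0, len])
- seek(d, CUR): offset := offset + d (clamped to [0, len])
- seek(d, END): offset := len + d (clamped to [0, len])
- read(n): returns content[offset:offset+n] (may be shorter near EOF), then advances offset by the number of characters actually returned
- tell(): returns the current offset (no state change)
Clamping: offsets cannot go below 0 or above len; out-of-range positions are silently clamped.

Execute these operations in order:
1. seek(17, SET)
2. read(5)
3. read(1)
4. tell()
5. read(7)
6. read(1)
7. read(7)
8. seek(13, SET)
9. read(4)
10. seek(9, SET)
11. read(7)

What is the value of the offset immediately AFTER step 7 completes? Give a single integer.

After 1 (seek(17, SET)): offset=17
After 2 (read(5)): returned 'J3A', offset=20
After 3 (read(1)): returned '', offset=20
After 4 (tell()): offset=20
After 5 (read(7)): returned '', offset=20
After 6 (read(1)): returned '', offset=20
After 7 (read(7)): returned '', offset=20

Answer: 20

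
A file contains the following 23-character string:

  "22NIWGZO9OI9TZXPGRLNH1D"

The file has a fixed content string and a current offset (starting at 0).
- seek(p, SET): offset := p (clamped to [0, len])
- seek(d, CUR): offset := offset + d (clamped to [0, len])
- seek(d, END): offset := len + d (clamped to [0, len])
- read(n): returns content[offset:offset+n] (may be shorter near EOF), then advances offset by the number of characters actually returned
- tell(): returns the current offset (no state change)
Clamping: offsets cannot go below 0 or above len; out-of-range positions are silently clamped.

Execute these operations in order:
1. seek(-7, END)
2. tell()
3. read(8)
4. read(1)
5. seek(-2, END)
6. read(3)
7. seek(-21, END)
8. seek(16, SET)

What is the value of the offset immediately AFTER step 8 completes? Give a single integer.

After 1 (seek(-7, END)): offset=16
After 2 (tell()): offset=16
After 3 (read(8)): returned 'GRLNH1D', offset=23
After 4 (read(1)): returned '', offset=23
After 5 (seek(-2, END)): offset=21
After 6 (read(3)): returned '1D', offset=23
After 7 (seek(-21, END)): offset=2
After 8 (seek(16, SET)): offset=16

Answer: 16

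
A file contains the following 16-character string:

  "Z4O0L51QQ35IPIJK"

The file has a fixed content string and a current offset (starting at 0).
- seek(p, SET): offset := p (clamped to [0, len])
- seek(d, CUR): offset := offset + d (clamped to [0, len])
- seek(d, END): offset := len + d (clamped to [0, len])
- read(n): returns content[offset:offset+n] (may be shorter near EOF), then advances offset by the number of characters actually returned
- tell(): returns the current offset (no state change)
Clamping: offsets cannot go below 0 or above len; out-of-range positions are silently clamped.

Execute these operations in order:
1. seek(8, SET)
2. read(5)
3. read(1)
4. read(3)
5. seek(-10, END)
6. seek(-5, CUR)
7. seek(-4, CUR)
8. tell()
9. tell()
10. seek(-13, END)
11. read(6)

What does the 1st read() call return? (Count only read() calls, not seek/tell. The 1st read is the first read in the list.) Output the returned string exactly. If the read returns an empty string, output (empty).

Answer: Q35IP

Derivation:
After 1 (seek(8, SET)): offset=8
After 2 (read(5)): returned 'Q35IP', offset=13
After 3 (read(1)): returned 'I', offset=14
After 4 (read(3)): returned 'JK', offset=16
After 5 (seek(-10, END)): offset=6
After 6 (seek(-5, CUR)): offset=1
After 7 (seek(-4, CUR)): offset=0
After 8 (tell()): offset=0
After 9 (tell()): offset=0
After 10 (seek(-13, END)): offset=3
After 11 (read(6)): returned '0L51QQ', offset=9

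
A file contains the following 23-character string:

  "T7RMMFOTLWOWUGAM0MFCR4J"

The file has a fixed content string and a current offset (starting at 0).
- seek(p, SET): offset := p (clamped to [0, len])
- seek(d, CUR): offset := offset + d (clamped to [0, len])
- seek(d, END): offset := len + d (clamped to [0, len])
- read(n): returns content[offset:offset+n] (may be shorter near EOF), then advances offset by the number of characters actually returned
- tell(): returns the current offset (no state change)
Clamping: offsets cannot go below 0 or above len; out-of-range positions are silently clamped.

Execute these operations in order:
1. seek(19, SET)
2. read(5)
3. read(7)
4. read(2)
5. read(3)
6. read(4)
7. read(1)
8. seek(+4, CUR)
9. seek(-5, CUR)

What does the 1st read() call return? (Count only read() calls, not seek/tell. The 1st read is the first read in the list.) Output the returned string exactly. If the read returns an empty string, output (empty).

Answer: CR4J

Derivation:
After 1 (seek(19, SET)): offset=19
After 2 (read(5)): returned 'CR4J', offset=23
After 3 (read(7)): returned '', offset=23
After 4 (read(2)): returned '', offset=23
After 5 (read(3)): returned '', offset=23
After 6 (read(4)): returned '', offset=23
After 7 (read(1)): returned '', offset=23
After 8 (seek(+4, CUR)): offset=23
After 9 (seek(-5, CUR)): offset=18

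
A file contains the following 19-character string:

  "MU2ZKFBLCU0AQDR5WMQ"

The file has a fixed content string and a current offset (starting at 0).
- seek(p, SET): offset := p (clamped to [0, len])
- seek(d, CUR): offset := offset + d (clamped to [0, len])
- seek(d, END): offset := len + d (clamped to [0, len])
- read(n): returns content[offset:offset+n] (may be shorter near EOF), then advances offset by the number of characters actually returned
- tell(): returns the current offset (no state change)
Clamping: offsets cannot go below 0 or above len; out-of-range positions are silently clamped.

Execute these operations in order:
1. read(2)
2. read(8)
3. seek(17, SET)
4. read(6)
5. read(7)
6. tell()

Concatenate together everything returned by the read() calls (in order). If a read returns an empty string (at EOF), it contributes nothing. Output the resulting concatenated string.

Answer: MU2ZKFBLCUMQ

Derivation:
After 1 (read(2)): returned 'MU', offset=2
After 2 (read(8)): returned '2ZKFBLCU', offset=10
After 3 (seek(17, SET)): offset=17
After 4 (read(6)): returned 'MQ', offset=19
After 5 (read(7)): returned '', offset=19
After 6 (tell()): offset=19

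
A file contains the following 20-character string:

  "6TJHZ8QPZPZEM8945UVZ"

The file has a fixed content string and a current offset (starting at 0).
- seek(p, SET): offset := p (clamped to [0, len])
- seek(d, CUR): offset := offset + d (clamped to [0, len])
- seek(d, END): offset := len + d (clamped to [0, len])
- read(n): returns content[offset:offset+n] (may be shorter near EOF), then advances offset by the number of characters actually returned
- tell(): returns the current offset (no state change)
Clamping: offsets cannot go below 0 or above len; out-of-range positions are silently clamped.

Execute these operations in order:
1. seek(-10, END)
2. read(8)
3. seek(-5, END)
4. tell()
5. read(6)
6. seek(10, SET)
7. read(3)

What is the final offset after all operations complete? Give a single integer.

After 1 (seek(-10, END)): offset=10
After 2 (read(8)): returned 'ZEM8945U', offset=18
After 3 (seek(-5, END)): offset=15
After 4 (tell()): offset=15
After 5 (read(6)): returned '45UVZ', offset=20
After 6 (seek(10, SET)): offset=10
After 7 (read(3)): returned 'ZEM', offset=13

Answer: 13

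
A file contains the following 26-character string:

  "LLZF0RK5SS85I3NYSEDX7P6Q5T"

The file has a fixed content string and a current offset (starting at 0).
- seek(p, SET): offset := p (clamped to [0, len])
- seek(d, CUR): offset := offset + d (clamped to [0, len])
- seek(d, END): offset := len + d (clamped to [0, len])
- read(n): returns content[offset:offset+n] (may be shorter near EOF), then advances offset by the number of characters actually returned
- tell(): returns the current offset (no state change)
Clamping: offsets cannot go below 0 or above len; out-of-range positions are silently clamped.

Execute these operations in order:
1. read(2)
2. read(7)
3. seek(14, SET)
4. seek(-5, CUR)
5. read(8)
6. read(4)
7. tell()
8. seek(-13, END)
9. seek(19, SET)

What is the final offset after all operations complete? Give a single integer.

After 1 (read(2)): returned 'LL', offset=2
After 2 (read(7)): returned 'ZF0RK5S', offset=9
After 3 (seek(14, SET)): offset=14
After 4 (seek(-5, CUR)): offset=9
After 5 (read(8)): returned 'S85I3NYS', offset=17
After 6 (read(4)): returned 'EDX7', offset=21
After 7 (tell()): offset=21
After 8 (seek(-13, END)): offset=13
After 9 (seek(19, SET)): offset=19

Answer: 19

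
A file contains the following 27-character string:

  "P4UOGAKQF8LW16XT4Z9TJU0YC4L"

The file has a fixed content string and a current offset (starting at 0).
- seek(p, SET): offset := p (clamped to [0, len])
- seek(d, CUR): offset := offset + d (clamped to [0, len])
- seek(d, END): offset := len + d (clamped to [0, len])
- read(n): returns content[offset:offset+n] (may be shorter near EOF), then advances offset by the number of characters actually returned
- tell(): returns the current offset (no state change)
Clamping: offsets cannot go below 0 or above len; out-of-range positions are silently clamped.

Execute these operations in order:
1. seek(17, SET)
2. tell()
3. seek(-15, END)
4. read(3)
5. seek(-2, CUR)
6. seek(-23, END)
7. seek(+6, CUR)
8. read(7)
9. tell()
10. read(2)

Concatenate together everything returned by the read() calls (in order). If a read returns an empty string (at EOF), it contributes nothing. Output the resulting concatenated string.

After 1 (seek(17, SET)): offset=17
After 2 (tell()): offset=17
After 3 (seek(-15, END)): offset=12
After 4 (read(3)): returned '16X', offset=15
After 5 (seek(-2, CUR)): offset=13
After 6 (seek(-23, END)): offset=4
After 7 (seek(+6, CUR)): offset=10
After 8 (read(7)): returned 'LW16XT4', offset=17
After 9 (tell()): offset=17
After 10 (read(2)): returned 'Z9', offset=19

Answer: 16XLW16XT4Z9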